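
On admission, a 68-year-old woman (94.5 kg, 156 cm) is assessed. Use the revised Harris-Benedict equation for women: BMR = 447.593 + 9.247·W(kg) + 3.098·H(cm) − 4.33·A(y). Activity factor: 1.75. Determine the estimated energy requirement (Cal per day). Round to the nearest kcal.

2643 Cal per day

Harris-Benedict: BMR = 447.593 + 9.247(94.5) + 3.098(156) − 4.33(68) = 1510.2825 kcal/day.
TEE = BMR × activity factor = 1510.2825 × 1.75 = 2642.9944 kcal/day.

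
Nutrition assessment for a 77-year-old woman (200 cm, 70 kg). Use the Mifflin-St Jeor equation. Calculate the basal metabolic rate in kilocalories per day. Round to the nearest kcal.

Mifflin-St Jeor (female): BMR = 10(70) + 6.25(200) − 5(77) − 161 = 700 + 1250 − 385 − 161 = 1404 kcal/day.

1404 kilocalories per day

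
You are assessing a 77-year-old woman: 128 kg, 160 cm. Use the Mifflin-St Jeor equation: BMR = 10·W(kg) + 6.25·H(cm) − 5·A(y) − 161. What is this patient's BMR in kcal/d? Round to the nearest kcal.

1734 kcal/d

Mifflin-St Jeor (female): BMR = 10(128) + 6.25(160) − 5(77) − 161 = 1280 + 1000 − 385 − 161 = 1734 kcal/day.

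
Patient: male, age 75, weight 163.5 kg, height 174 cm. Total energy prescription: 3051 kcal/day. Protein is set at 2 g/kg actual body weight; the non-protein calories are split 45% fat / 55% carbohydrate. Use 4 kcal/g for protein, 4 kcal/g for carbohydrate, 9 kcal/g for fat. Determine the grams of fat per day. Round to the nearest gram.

Protein = 2 × 163.5 = 327 g → 327 × 4 = 1308 kcal.
Non-protein calories = 3051 − 1308 = 1743 kcal.
Fat: 45% × 1743 = 784.35 kcal; carbohydrate: 958.65 kcal.
Fat: 784.35 kcal ÷ 9 kcal/g = 87.15 g.

87 g/day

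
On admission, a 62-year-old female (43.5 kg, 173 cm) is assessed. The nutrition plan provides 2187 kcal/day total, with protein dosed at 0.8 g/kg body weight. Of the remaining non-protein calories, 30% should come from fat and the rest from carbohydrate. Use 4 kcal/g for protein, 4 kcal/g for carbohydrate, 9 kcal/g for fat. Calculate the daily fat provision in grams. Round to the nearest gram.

Protein = 0.8 × 43.5 = 34.8 g → 34.8 × 4 = 139.2 kcal.
Non-protein calories = 2187 − 139.2 = 2047.8 kcal.
Fat: 30% × 2047.8 = 614.34 kcal; carbohydrate: 1433.46 kcal.
Fat: 614.34 kcal ÷ 9 kcal/g = 68.26 g.

68 g/day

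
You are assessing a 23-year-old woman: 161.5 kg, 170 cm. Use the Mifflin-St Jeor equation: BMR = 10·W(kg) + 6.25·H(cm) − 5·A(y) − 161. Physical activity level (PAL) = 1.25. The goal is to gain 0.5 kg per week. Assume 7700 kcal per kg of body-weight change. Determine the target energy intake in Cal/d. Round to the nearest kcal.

Mifflin-St Jeor (female): BMR = 10(161.5) + 6.25(170) − 5(23) − 161 = 1615 + 1062.5 − 115 − 161 = 2401.5 kcal/day.
TEE = 2401.5 × 1.25 = 3001.875 kcal/day.
Required daily surplus = 0.5 × 7700 ÷ 7 = 550 kcal/day.
Target intake = 3001.875 + 550 = 3551.875 kcal/day.

3552 Cal/d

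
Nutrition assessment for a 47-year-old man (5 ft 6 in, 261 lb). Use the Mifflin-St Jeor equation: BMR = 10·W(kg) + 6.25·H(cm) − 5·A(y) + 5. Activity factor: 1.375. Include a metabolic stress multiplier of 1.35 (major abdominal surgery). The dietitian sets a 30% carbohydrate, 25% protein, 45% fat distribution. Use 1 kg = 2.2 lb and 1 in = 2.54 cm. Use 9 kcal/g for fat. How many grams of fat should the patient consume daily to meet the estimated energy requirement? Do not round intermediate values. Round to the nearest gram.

186 g/day

Convert to metric: weight = 261 ÷ 2.2 = 118.6364 kg; height = (5×12 + 6) × 2.54 = 66 × 2.54 = 167.64 cm.
Mifflin-St Jeor (male): BMR = 10(118.6364) + 6.25(167.64) − 5(47) + 5 = 1186.3636 + 1047.75 − 235 + 5 = 2004.1136 kcal/day.
TEE = 2004.1136 × 1.375 = 2755.6563 kcal/day.
With stress factor 1.35: 2755.6563 × 1.35 = 3720.1359 kcal/day.
Fat energy = 45% × 3720.1359 = 1674.0612 kcal.
Fat = 1674.0612 ÷ 9 kcal/g = 186.0068 g.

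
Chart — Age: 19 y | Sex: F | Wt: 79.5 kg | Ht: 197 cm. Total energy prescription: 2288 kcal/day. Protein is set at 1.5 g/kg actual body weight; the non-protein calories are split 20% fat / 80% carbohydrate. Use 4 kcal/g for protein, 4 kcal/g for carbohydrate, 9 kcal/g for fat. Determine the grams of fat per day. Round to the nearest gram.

40 g/day

Protein = 1.5 × 79.5 = 119.25 g → 119.25 × 4 = 477 kcal.
Non-protein calories = 2288 − 477 = 1811 kcal.
Fat: 20% × 1811 = 362.2 kcal; carbohydrate: 1448.8 kcal.
Fat: 362.2 kcal ÷ 9 kcal/g = 40.2444 g.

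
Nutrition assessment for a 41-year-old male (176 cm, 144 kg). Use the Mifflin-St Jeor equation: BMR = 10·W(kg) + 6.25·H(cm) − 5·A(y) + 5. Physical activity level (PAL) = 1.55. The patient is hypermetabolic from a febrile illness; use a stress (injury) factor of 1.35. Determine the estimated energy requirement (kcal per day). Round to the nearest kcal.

Mifflin-St Jeor (male): BMR = 10(144) + 6.25(176) − 5(41) + 5 = 1440 + 1100 − 205 + 5 = 2340 kcal/day.
TEE = BMR × activity factor = 2340 × 1.55 = 3627 kcal/day.
Apply stress factor: 3627 × 1.35 = 4896.45 kcal/day.

4896 kcal per day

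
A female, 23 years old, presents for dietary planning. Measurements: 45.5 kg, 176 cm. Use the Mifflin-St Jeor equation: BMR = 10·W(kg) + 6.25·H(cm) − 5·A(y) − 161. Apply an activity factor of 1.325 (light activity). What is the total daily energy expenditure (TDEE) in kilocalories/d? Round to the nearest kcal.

1695 kilocalories/d

Mifflin-St Jeor (female): BMR = 10(45.5) + 6.25(176) − 5(23) − 161 = 455 + 1100 − 115 − 161 = 1279 kcal/day.
TEE = BMR × activity factor = 1279 × 1.325 = 1694.675 kcal/day.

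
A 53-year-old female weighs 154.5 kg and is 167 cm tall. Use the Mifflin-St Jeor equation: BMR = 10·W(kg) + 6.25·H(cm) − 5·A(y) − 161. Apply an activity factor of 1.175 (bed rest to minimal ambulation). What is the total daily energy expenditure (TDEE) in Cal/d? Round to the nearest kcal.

2541 Cal/d

Mifflin-St Jeor (female): BMR = 10(154.5) + 6.25(167) − 5(53) − 161 = 1545 + 1043.75 − 265 − 161 = 2162.75 kcal/day.
TEE = BMR × activity factor = 2162.75 × 1.175 = 2541.2313 kcal/day.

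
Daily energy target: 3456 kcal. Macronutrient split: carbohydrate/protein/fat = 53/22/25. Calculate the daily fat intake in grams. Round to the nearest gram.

96 g/day

Fat energy = 25% × 3456 = 864 kcal.
At 9 kcal/g: 864 ÷ 9 = 96 g.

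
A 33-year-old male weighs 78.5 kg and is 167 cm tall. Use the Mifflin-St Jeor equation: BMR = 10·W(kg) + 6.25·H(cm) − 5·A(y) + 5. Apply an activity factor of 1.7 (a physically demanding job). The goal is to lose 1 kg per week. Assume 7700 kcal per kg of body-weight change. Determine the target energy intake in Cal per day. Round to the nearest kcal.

Mifflin-St Jeor (male): BMR = 10(78.5) + 6.25(167) − 5(33) + 5 = 785 + 1043.75 − 165 + 5 = 1668.75 kcal/day.
TEE = 1668.75 × 1.7 = 2836.875 kcal/day.
Required daily deficit = 1 × 7700 ÷ 7 = 1100 kcal/day.
Target intake = 2836.875 − 1100 = 1736.875 kcal/day.

1737 Cal per day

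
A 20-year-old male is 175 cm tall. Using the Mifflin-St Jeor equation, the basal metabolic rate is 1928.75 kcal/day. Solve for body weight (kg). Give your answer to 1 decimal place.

1928.75 = 10·W + 6.25(175) − 5(20) + 5
10·W = 1928.75 − 998.75 = 930, so W = 93 kg.

93.0 kg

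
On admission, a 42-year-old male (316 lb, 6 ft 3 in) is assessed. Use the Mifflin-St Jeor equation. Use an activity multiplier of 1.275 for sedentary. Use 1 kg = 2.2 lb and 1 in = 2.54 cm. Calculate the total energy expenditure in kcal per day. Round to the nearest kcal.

3088 kcal per day

Convert to metric: weight = 316 ÷ 2.2 = 143.6364 kg; height = (6×12 + 3) × 2.54 = 75 × 2.54 = 190.5 cm.
Mifflin-St Jeor (male): BMR = 10(143.6364) + 6.25(190.5) − 5(42) + 5 = 1436.3636 + 1190.625 − 210 + 5 = 2421.9886 kcal/day.
TEE = BMR × activity factor = 2421.9886 × 1.275 = 3088.0355 kcal/day.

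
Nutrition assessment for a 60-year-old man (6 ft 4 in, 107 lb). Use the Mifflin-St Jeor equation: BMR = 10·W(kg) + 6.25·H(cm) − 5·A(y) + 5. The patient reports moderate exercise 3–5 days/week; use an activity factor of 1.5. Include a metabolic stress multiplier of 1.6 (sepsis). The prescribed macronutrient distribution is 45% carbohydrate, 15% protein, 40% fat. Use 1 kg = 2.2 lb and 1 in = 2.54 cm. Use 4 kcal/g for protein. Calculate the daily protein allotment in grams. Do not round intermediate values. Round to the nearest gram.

Convert to metric: weight = 107 ÷ 2.2 = 48.6364 kg; height = (6×12 + 4) × 2.54 = 76 × 2.54 = 193.04 cm.
Mifflin-St Jeor (male): BMR = 10(48.6364) + 6.25(193.04) − 5(60) + 5 = 486.3636 + 1206.5 − 300 + 5 = 1397.8636 kcal/day.
TEE = 1397.8636 × 1.5 = 2096.7955 kcal/day.
With stress factor 1.6: 2096.7955 × 1.6 = 3354.8727 kcal/day.
Protein energy = 15% × 3354.8727 = 503.2309 kcal.
Protein = 503.2309 ÷ 4 kcal/g = 125.8077 g.

126 g/day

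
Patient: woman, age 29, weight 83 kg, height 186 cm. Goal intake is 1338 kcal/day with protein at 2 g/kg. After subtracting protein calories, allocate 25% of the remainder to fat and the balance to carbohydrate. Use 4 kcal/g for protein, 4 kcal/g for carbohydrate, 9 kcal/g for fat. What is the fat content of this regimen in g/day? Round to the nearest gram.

Protein = 2 × 83 = 166 g → 166 × 4 = 664 kcal.
Non-protein calories = 1338 − 664 = 674 kcal.
Fat: 25% × 674 = 168.5 kcal; carbohydrate: 505.5 kcal.
Fat: 168.5 kcal ÷ 9 kcal/g = 18.7222 g.

19 g/day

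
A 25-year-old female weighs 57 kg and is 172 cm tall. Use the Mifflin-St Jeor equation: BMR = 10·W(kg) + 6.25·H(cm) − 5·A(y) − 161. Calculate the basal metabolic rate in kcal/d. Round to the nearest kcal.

Mifflin-St Jeor (female): BMR = 10(57) + 6.25(172) − 5(25) − 161 = 570 + 1075 − 125 − 161 = 1359 kcal/day.

1359 kcal/d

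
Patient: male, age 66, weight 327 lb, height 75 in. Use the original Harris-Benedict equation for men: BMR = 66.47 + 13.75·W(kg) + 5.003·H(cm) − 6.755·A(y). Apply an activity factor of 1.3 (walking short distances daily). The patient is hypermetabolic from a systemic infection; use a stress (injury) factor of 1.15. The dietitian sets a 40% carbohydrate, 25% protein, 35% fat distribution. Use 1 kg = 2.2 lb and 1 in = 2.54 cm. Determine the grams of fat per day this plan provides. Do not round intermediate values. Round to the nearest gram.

152 g/day

Convert to metric: weight = 327 ÷ 2.2 = 148.6364 kg; height = 75 × 2.54 = 190.5 cm.
Harris-Benedict: BMR = 66.47 + 13.75(148.6364) + 5.003(190.5) − 6.755(66) = 2617.4615 kcal/day.
TEE = 2617.4615 × 1.3 = 3402.7 kcal/day.
With stress factor 1.15: 3402.7 × 1.15 = 3913.1049 kcal/day.
Fat energy = 35% × 3913.1049 = 1369.5867 kcal.
Fat = 1369.5867 ÷ 9 kcal/g = 152.1763 g.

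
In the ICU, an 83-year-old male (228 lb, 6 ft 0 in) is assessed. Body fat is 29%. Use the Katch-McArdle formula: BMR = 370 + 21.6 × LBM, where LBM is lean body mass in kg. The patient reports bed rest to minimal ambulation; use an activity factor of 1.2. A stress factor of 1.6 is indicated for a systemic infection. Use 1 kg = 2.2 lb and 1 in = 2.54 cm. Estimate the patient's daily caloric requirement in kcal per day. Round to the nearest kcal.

Convert to metric: weight = 228 ÷ 2.2 = 103.6364 kg; height = (6×12 + 0) × 2.54 = 72 × 2.54 = 182.88 cm.
LBM = 103.6364 × (1 − 0.29) = 73.5818 kg. Katch-McArdle: BMR = 370 + 21.6 × 73.5818 = 1959.3673 kcal/day.
TEE = BMR × activity factor = 1959.3673 × 1.2 = 2351.2407 kcal/day.
Apply stress factor: 2351.2407 × 1.6 = 3761.9852 kcal/day.

3762 kcal per day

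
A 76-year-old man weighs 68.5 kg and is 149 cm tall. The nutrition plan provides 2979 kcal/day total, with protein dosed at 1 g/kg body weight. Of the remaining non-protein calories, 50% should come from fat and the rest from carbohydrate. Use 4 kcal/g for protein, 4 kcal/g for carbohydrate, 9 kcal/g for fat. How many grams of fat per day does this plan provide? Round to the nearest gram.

Protein = 1 × 68.5 = 68.5 g → 68.5 × 4 = 274 kcal.
Non-protein calories = 2979 − 274 = 2705 kcal.
Fat: 50% × 2705 = 1352.5 kcal; carbohydrate: 1352.5 kcal.
Fat: 1352.5 kcal ÷ 9 kcal/g = 150.2778 g.

150 g/day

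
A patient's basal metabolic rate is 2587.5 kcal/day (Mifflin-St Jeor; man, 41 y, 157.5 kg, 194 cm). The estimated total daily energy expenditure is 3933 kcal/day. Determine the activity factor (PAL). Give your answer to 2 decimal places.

1.52

Activity factor = TEE ÷ BMR = 3933 ÷ 2587.5 = 1.52.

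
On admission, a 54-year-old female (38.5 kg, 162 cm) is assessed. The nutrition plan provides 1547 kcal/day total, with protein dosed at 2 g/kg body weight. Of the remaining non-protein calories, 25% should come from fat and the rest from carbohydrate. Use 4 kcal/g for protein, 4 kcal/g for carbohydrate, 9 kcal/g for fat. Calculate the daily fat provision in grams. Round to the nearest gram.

34 g/day

Protein = 2 × 38.5 = 77 g → 77 × 4 = 308 kcal.
Non-protein calories = 1547 − 308 = 1239 kcal.
Fat: 25% × 1239 = 309.75 kcal; carbohydrate: 929.25 kcal.
Fat: 309.75 kcal ÷ 9 kcal/g = 34.4167 g.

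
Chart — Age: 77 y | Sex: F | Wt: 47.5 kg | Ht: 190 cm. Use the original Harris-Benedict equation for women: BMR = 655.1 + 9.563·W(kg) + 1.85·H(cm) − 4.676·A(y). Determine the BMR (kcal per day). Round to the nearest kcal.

Harris-Benedict: BMR = 655.1 + 9.563(47.5) + 1.85(190) − 4.676(77) = 1100.7905 kcal/day.

1101 kcal per day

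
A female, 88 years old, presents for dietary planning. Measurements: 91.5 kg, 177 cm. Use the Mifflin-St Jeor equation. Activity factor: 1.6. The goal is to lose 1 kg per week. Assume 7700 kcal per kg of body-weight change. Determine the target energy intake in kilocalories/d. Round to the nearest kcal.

1172 kilocalories/d

Mifflin-St Jeor (female): BMR = 10(91.5) + 6.25(177) − 5(88) − 161 = 915 + 1106.25 − 440 − 161 = 1420.25 kcal/day.
TEE = 1420.25 × 1.6 = 2272.4 kcal/day.
Required daily deficit = 1 × 7700 ÷ 7 = 1100 kcal/day.
Target intake = 2272.4 − 1100 = 1172.4 kcal/day.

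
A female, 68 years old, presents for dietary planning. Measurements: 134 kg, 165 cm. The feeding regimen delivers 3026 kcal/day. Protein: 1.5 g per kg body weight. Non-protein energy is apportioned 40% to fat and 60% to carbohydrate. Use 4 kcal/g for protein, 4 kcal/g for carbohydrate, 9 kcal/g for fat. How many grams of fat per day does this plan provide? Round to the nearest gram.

99 g/day

Protein = 1.5 × 134 = 201 g → 201 × 4 = 804 kcal.
Non-protein calories = 3026 − 804 = 2222 kcal.
Fat: 40% × 2222 = 888.8 kcal; carbohydrate: 1333.2 kcal.
Fat: 888.8 kcal ÷ 9 kcal/g = 98.7556 g.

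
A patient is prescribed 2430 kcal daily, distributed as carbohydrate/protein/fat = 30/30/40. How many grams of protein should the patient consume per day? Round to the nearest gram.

Protein energy = 30% × 2430 = 729 kcal.
At 4 kcal/g: 729 ÷ 4 = 182.25 g.

182 g/day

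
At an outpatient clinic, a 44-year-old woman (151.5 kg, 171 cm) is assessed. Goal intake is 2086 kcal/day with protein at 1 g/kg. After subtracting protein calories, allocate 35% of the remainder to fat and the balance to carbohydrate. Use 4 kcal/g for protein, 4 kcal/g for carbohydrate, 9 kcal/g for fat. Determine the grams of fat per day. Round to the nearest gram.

Protein = 1 × 151.5 = 151.5 g → 151.5 × 4 = 606 kcal.
Non-protein calories = 2086 − 606 = 1480 kcal.
Fat: 35% × 1480 = 518 kcal; carbohydrate: 962 kcal.
Fat: 518 kcal ÷ 9 kcal/g = 57.5556 g.

58 g/day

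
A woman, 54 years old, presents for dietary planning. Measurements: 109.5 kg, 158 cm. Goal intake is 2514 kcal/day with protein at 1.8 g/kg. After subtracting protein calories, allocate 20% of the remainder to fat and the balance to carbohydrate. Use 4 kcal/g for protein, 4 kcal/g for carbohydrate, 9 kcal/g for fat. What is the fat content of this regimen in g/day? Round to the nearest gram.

38 g/day

Protein = 1.8 × 109.5 = 197.1 g → 197.1 × 4 = 788.4 kcal.
Non-protein calories = 2514 − 788.4 = 1725.6 kcal.
Fat: 20% × 1725.6 = 345.12 kcal; carbohydrate: 1380.48 kcal.
Fat: 345.12 kcal ÷ 9 kcal/g = 38.3467 g.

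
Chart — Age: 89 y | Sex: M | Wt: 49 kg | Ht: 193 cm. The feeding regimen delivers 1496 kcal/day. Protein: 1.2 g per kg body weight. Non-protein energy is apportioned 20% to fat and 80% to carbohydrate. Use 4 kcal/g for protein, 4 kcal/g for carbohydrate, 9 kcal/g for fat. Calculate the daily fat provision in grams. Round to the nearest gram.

Protein = 1.2 × 49 = 58.8 g → 58.8 × 4 = 235.2 kcal.
Non-protein calories = 1496 − 235.2 = 1260.8 kcal.
Fat: 20% × 1260.8 = 252.16 kcal; carbohydrate: 1008.64 kcal.
Fat: 252.16 kcal ÷ 9 kcal/g = 28.0178 g.

28 g/day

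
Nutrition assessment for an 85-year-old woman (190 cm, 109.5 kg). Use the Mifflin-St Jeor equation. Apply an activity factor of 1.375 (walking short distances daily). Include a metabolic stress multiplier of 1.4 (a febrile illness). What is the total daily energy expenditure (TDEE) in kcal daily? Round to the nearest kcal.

Mifflin-St Jeor (female): BMR = 10(109.5) + 6.25(190) − 5(85) − 161 = 1095 + 1187.5 − 425 − 161 = 1696.5 kcal/day.
TEE = BMR × activity factor = 1696.5 × 1.375 = 2332.6875 kcal/day.
Apply stress factor: 2332.6875 × 1.4 = 3265.7625 kcal/day.

3266 kcal daily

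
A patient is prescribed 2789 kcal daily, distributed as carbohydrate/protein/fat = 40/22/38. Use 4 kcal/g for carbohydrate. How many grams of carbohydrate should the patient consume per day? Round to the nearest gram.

Carbohydrate energy = 40% × 2789 = 1115.6 kcal.
At 4 kcal/g: 1115.6 ÷ 4 = 278.9 g.

279 g/day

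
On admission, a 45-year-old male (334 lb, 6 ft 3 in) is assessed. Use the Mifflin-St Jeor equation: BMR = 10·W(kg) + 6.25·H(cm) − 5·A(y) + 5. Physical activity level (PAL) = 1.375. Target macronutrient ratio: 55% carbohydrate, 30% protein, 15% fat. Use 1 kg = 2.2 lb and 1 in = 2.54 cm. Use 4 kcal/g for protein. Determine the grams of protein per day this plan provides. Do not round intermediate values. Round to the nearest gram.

Convert to metric: weight = 334 ÷ 2.2 = 151.8182 kg; height = (6×12 + 3) × 2.54 = 75 × 2.54 = 190.5 cm.
Mifflin-St Jeor (male): BMR = 10(151.8182) + 6.25(190.5) − 5(45) + 5 = 1518.1818 + 1190.625 − 225 + 5 = 2488.8068 kcal/day.
TEE = 2488.8068 × 1.375 = 3422.1094 kcal/day.
Protein energy = 30% × 3422.1094 = 1026.6328 kcal.
Protein = 1026.6328 ÷ 4 kcal/g = 256.6582 g.

257 g/day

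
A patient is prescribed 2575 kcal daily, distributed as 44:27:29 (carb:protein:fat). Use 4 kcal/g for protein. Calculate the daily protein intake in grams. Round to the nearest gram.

174 g/day

Protein energy = 27% × 2575 = 695.25 kcal.
At 4 kcal/g: 695.25 ÷ 4 = 173.8125 g.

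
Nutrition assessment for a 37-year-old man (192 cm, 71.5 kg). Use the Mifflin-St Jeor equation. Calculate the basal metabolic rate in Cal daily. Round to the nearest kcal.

1735 Cal daily

Mifflin-St Jeor (male): BMR = 10(71.5) + 6.25(192) − 5(37) + 5 = 715 + 1200 − 185 + 5 = 1735 kcal/day.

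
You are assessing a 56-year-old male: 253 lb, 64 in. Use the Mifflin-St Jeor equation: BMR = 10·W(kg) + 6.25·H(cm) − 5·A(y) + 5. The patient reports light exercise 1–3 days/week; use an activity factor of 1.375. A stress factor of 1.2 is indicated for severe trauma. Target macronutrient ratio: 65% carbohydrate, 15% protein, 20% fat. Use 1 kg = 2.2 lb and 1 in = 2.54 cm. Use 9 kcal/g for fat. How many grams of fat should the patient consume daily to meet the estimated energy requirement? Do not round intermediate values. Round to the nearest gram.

Convert to metric: weight = 253 ÷ 2.2 = 115 kg; height = 64 × 2.54 = 162.56 cm.
Mifflin-St Jeor (male): BMR = 10(115) + 6.25(162.56) − 5(56) + 5 = 1150 + 1016 − 280 + 5 = 1891 kcal/day.
TEE = 1891 × 1.375 = 2600.125 kcal/day.
With stress factor 1.2: 2600.125 × 1.2 = 3120.15 kcal/day.
Fat energy = 20% × 3120.15 = 624.03 kcal.
Fat = 624.03 ÷ 9 kcal/g = 69.3367 g.

69 g/day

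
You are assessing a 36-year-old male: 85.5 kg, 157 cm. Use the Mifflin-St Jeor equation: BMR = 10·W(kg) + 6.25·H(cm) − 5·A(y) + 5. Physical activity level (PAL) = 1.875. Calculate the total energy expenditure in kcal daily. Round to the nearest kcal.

3115 kcal daily

Mifflin-St Jeor (male): BMR = 10(85.5) + 6.25(157) − 5(36) + 5 = 855 + 981.25 − 180 + 5 = 1661.25 kcal/day.
TEE = BMR × activity factor = 1661.25 × 1.875 = 3114.8438 kcal/day.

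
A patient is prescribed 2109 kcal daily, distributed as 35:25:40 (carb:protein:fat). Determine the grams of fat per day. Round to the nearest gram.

Fat energy = 40% × 2109 = 843.6 kcal.
At 9 kcal/g: 843.6 ÷ 9 = 93.7333 g.

94 g/day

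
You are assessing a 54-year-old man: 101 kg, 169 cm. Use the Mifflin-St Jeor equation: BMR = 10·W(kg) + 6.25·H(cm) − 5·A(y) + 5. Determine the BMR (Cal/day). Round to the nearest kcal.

1801 Cal/day

Mifflin-St Jeor (male): BMR = 10(101) + 6.25(169) − 5(54) + 5 = 1010 + 1056.25 − 270 + 5 = 1801.25 kcal/day.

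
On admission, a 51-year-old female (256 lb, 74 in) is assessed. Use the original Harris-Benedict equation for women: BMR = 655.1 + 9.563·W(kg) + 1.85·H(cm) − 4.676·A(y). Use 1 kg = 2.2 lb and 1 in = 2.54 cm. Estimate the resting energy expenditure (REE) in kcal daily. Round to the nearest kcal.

Convert to metric: weight = 256 ÷ 2.2 = 116.3636 kg; height = 74 × 2.54 = 187.96 cm.
Harris-Benedict: BMR = 655.1 + 9.563(116.3636) + 1.85(187.96) − 4.676(51) = 1877.1355 kcal/day.

1877 kcal daily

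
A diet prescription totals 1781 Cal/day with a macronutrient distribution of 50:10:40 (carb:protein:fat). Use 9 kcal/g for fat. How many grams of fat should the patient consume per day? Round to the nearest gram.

79 g/day

Fat energy = 40% × 1781 = 712.4 kcal.
At 9 kcal/g: 712.4 ÷ 9 = 79.1556 g.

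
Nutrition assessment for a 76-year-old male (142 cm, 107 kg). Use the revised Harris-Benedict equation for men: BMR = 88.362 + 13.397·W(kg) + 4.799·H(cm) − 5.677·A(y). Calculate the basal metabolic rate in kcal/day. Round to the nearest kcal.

Harris-Benedict: BMR = 88.362 + 13.397(107) + 4.799(142) − 5.677(76) = 1771.847 kcal/day.

1772 kcal/day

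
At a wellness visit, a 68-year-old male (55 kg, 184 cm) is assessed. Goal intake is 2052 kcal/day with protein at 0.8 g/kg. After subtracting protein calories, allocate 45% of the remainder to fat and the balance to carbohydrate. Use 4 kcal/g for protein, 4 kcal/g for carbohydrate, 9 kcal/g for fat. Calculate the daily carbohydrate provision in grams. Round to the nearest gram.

258 g/day

Protein = 0.8 × 55 = 44 g → 44 × 4 = 176 kcal.
Non-protein calories = 2052 − 176 = 1876 kcal.
Fat: 45% × 1876 = 844.2 kcal; carbohydrate: 1031.8 kcal.
Carbohydrate: 1031.8 kcal ÷ 4 kcal/g = 257.95 g.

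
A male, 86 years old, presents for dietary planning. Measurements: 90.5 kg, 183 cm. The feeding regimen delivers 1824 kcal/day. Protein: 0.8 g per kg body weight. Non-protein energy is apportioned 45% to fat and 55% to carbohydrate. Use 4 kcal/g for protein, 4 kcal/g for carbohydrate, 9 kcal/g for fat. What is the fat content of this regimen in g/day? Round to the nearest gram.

77 g/day

Protein = 0.8 × 90.5 = 72.4 g → 72.4 × 4 = 289.6 kcal.
Non-protein calories = 1824 − 289.6 = 1534.4 kcal.
Fat: 45% × 1534.4 = 690.48 kcal; carbohydrate: 843.92 kcal.
Fat: 690.48 kcal ÷ 9 kcal/g = 76.72 g.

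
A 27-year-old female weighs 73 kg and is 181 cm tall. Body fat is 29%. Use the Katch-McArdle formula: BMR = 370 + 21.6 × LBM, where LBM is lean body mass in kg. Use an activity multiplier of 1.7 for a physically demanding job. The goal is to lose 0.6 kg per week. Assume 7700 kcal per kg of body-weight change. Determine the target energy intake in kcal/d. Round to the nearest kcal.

LBM = 73 × (1 − 0.29) = 51.83 kg. Katch-McArdle: BMR = 370 + 21.6 × 51.83 = 1489.528 kcal/day.
TEE = 1489.528 × 1.7 = 2532.1976 kcal/day.
Required daily deficit = 0.6 × 7700 ÷ 7 = 660 kcal/day.
Target intake = 2532.1976 − 660 = 1872.1976 kcal/day.

1872 kcal/d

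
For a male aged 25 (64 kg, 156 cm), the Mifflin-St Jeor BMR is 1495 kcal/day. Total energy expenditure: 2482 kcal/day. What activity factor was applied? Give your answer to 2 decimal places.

Activity factor = TEE ÷ BMR = 2482 ÷ 1495 = 1.66.

1.66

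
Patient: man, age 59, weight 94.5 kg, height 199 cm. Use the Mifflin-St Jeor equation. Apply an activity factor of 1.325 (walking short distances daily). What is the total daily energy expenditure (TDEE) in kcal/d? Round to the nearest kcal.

2516 kcal/d

Mifflin-St Jeor (male): BMR = 10(94.5) + 6.25(199) − 5(59) + 5 = 945 + 1243.75 − 295 + 5 = 1898.75 kcal/day.
TEE = BMR × activity factor = 1898.75 × 1.325 = 2515.8438 kcal/day.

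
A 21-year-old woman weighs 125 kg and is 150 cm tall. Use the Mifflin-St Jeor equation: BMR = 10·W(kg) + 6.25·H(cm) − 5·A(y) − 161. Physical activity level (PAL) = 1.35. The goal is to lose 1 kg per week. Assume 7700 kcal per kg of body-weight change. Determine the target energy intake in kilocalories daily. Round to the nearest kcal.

Mifflin-St Jeor (female): BMR = 10(125) + 6.25(150) − 5(21) − 161 = 1250 + 937.5 − 105 − 161 = 1921.5 kcal/day.
TEE = 1921.5 × 1.35 = 2594.025 kcal/day.
Required daily deficit = 1 × 7700 ÷ 7 = 1100 kcal/day.
Target intake = 2594.025 − 1100 = 1494.025 kcal/day.

1494 kilocalories daily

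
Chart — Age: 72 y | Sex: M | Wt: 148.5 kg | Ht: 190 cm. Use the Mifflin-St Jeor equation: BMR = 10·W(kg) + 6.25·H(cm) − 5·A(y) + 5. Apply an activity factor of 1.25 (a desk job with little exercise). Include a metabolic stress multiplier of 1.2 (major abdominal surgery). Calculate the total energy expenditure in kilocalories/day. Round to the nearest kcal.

3476 kilocalories/day

Mifflin-St Jeor (male): BMR = 10(148.5) + 6.25(190) − 5(72) + 5 = 1485 + 1187.5 − 360 + 5 = 2317.5 kcal/day.
TEE = BMR × activity factor = 2317.5 × 1.25 = 2896.875 kcal/day.
Apply stress factor: 2896.875 × 1.2 = 3476.25 kcal/day.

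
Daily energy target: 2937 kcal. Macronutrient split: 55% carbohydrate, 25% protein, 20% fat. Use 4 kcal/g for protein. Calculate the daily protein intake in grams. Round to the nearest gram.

184 g/day

Protein energy = 25% × 2937 = 734.25 kcal.
At 4 kcal/g: 734.25 ÷ 4 = 183.5625 g.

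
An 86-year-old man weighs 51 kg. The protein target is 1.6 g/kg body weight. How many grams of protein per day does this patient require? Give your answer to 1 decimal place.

81.6 g/day

Protein = 1.6 g/kg × 51 kg = 81.6 g/day.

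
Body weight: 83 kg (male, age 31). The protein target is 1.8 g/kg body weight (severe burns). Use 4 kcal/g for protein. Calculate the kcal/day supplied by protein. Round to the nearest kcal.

Protein = 1.8 g/kg × 83 kg = 149.4 g/day.
Protein energy = 149.4 g × 4 kcal/g = 597.6 kcal/day.

598 kcal/day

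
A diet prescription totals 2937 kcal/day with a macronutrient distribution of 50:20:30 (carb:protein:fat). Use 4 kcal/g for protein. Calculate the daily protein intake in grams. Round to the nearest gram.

Protein energy = 20% × 2937 = 587.4 kcal.
At 4 kcal/g: 587.4 ÷ 4 = 146.85 g.

147 g/day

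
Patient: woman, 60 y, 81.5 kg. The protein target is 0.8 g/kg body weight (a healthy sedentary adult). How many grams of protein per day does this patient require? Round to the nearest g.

65 g/day

Protein = 0.8 g/kg × 81.5 kg = 65.2 g/day.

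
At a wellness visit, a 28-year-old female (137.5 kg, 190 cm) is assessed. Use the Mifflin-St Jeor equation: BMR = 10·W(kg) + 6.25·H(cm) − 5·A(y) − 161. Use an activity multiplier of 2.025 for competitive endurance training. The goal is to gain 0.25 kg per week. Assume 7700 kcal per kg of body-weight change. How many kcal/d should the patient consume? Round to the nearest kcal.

4855 kcal/d

Mifflin-St Jeor (female): BMR = 10(137.5) + 6.25(190) − 5(28) − 161 = 1375 + 1187.5 − 140 − 161 = 2261.5 kcal/day.
TEE = 2261.5 × 2.025 = 4579.5375 kcal/day.
Required daily surplus = 0.25 × 7700 ÷ 7 = 275 kcal/day.
Target intake = 4579.5375 + 275 = 4854.5375 kcal/day.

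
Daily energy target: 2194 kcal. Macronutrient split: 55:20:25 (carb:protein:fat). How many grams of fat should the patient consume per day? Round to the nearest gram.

61 g/day

Fat energy = 25% × 2194 = 548.5 kcal.
At 9 kcal/g: 548.5 ÷ 9 = 60.9444 g.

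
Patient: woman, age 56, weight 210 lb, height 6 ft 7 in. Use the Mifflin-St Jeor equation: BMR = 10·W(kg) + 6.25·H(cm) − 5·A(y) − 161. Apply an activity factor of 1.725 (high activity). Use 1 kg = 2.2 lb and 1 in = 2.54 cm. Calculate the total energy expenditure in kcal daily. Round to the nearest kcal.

Convert to metric: weight = 210 ÷ 2.2 = 95.4545 kg; height = (6×12 + 7) × 2.54 = 79 × 2.54 = 200.66 cm.
Mifflin-St Jeor (female): BMR = 10(95.4545) + 6.25(200.66) − 5(56) − 161 = 954.5455 + 1254.125 − 280 − 161 = 1767.6705 kcal/day.
TEE = BMR × activity factor = 1767.6705 × 1.725 = 3049.2315 kcal/day.

3049 kcal daily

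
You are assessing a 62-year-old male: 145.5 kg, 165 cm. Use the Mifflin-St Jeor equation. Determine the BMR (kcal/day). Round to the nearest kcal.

Mifflin-St Jeor (male): BMR = 10(145.5) + 6.25(165) − 5(62) + 5 = 1455 + 1031.25 − 310 + 5 = 2181.25 kcal/day.

2181 kcal/day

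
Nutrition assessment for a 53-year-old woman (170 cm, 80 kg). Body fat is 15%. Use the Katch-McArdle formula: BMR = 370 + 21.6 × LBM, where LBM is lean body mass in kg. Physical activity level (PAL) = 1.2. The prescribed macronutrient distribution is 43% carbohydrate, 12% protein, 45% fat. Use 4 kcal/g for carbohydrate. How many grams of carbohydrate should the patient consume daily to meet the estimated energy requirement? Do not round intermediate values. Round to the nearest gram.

LBM = 80 × (1 − 0.15) = 68 kg. Katch-McArdle: BMR = 370 + 21.6 × 68 = 1838.8 kcal/day.
TEE = 1838.8 × 1.2 = 2206.56 kcal/day.
Carbohydrate energy = 43% × 2206.56 = 948.8208 kcal.
Carbohydrate = 948.8208 ÷ 4 kcal/g = 237.2052 g.

237 g/day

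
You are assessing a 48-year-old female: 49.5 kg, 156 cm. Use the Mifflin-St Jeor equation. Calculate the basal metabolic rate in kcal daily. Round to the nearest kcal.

Mifflin-St Jeor (female): BMR = 10(49.5) + 6.25(156) − 5(48) − 161 = 495 + 975 − 240 − 161 = 1069 kcal/day.

1069 kcal daily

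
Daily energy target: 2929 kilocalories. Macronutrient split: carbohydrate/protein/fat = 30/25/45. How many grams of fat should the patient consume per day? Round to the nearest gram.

146 g/day

Fat energy = 45% × 2929 = 1318.05 kcal.
At 9 kcal/g: 1318.05 ÷ 9 = 146.45 g.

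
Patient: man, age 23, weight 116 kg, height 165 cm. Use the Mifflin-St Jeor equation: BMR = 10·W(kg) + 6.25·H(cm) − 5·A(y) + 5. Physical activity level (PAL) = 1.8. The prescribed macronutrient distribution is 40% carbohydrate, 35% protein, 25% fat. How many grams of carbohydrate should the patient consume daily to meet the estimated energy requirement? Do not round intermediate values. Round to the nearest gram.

375 g/day

Mifflin-St Jeor (male): BMR = 10(116) + 6.25(165) − 5(23) + 5 = 1160 + 1031.25 − 115 + 5 = 2081.25 kcal/day.
TEE = 2081.25 × 1.8 = 3746.25 kcal/day.
Carbohydrate energy = 40% × 3746.25 = 1498.5 kcal.
Carbohydrate = 1498.5 ÷ 4 kcal/g = 374.625 g.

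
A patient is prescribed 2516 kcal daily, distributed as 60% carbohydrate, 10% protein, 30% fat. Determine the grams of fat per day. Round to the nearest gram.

84 g/day

Fat energy = 30% × 2516 = 754.8 kcal.
At 9 kcal/g: 754.8 ÷ 9 = 83.8667 g.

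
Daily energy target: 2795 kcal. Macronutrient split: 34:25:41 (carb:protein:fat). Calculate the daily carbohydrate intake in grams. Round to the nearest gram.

Carbohydrate energy = 34% × 2795 = 950.3 kcal.
At 4 kcal/g: 950.3 ÷ 4 = 237.575 g.

238 g/day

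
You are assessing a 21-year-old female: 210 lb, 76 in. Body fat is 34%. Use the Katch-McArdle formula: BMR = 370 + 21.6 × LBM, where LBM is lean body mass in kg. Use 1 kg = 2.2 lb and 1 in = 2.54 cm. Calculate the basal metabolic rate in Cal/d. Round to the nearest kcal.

1731 Cal/d

Convert to metric: weight = 210 ÷ 2.2 = 95.4545 kg; height = 76 × 2.54 = 193.04 cm.
LBM = 95.4545 × (1 − 0.34) = 63 kg. Katch-McArdle: BMR = 370 + 21.6 × 63 = 1730.8 kcal/day.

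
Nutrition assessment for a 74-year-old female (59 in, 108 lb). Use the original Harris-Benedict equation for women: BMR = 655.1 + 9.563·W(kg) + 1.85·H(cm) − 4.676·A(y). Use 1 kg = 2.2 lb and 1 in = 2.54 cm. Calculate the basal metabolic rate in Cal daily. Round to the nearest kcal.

Convert to metric: weight = 108 ÷ 2.2 = 49.0909 kg; height = 59 × 2.54 = 149.86 cm.
Harris-Benedict: BMR = 655.1 + 9.563(49.0909) + 1.85(149.86) − 4.676(74) = 1055.7734 kcal/day.

1056 Cal daily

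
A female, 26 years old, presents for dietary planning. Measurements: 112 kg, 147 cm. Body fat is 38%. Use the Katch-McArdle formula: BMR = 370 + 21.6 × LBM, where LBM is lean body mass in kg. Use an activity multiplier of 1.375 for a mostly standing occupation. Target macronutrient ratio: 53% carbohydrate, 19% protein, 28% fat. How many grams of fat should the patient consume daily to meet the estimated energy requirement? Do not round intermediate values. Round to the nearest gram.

LBM = 112 × (1 − 0.38) = 69.44 kg. Katch-McArdle: BMR = 370 + 21.6 × 69.44 = 1869.904 kcal/day.
TEE = 1869.904 × 1.375 = 2571.118 kcal/day.
Fat energy = 28% × 2571.118 = 719.913 kcal.
Fat = 719.913 ÷ 9 kcal/g = 79.9903 g.

80 g/day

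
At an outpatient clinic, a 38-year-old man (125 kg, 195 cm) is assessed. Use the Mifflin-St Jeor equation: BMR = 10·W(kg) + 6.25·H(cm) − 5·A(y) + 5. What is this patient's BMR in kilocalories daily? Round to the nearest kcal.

2284 kilocalories daily

Mifflin-St Jeor (male): BMR = 10(125) + 6.25(195) − 5(38) + 5 = 1250 + 1218.75 − 190 + 5 = 2283.75 kcal/day.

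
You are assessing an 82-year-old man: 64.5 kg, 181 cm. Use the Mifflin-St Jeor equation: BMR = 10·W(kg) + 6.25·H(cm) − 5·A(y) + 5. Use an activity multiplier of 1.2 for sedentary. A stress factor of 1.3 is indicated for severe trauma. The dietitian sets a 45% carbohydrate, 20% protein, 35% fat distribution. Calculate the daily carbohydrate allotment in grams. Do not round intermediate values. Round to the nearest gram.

Mifflin-St Jeor (male): BMR = 10(64.5) + 6.25(181) − 5(82) + 5 = 645 + 1131.25 − 410 + 5 = 1371.25 kcal/day.
TEE = 1371.25 × 1.2 = 1645.5 kcal/day.
With stress factor 1.3: 1645.5 × 1.3 = 2139.15 kcal/day.
Carbohydrate energy = 45% × 2139.15 = 962.6175 kcal.
Carbohydrate = 962.6175 ÷ 4 kcal/g = 240.6544 g.

241 g/day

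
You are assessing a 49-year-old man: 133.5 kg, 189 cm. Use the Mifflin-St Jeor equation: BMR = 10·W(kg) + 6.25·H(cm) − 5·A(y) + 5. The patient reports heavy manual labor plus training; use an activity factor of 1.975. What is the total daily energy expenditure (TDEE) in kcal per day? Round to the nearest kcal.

4496 kcal per day

Mifflin-St Jeor (male): BMR = 10(133.5) + 6.25(189) − 5(49) + 5 = 1335 + 1181.25 − 245 + 5 = 2276.25 kcal/day.
TEE = BMR × activity factor = 2276.25 × 1.975 = 4495.5938 kcal/day.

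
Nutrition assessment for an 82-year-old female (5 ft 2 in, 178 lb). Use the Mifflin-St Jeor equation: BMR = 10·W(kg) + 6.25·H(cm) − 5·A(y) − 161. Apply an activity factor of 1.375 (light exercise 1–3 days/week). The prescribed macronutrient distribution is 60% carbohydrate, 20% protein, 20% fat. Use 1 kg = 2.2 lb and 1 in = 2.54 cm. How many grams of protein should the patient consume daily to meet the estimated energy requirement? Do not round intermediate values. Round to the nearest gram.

Convert to metric: weight = 178 ÷ 2.2 = 80.9091 kg; height = (5×12 + 2) × 2.54 = 62 × 2.54 = 157.48 cm.
Mifflin-St Jeor (female): BMR = 10(80.9091) + 6.25(157.48) − 5(82) − 161 = 809.0909 + 984.25 − 410 − 161 = 1222.3409 kcal/day.
TEE = 1222.3409 × 1.375 = 1680.7188 kcal/day.
Protein energy = 20% × 1680.7188 = 336.1438 kcal.
Protein = 336.1438 ÷ 4 kcal/g = 84.0359 g.

84 g/day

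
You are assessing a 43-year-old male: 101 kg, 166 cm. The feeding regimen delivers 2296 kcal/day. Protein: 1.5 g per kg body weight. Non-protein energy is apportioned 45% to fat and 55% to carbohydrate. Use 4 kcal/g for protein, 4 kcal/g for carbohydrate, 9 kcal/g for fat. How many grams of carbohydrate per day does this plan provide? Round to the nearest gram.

Protein = 1.5 × 101 = 151.5 g → 151.5 × 4 = 606 kcal.
Non-protein calories = 2296 − 606 = 1690 kcal.
Fat: 45% × 1690 = 760.5 kcal; carbohydrate: 929.5 kcal.
Carbohydrate: 929.5 kcal ÷ 4 kcal/g = 232.375 g.

232 g/day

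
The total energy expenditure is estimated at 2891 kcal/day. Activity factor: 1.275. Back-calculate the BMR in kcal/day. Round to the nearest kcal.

2267 kcal/day

BMR = TEE ÷ activity factor = 2891 ÷ 1.275 = 2267.451 kcal/day.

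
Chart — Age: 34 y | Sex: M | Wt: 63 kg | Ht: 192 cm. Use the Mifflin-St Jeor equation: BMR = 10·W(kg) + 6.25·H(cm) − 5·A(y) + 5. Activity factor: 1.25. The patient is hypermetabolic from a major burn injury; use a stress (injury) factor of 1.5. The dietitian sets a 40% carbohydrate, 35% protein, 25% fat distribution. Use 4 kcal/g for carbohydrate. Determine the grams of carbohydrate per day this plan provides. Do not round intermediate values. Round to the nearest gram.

312 g/day

Mifflin-St Jeor (male): BMR = 10(63) + 6.25(192) − 5(34) + 5 = 630 + 1200 − 170 + 5 = 1665 kcal/day.
TEE = 1665 × 1.25 = 2081.25 kcal/day.
With stress factor 1.5: 2081.25 × 1.5 = 3121.875 kcal/day.
Carbohydrate energy = 40% × 3121.875 = 1248.75 kcal.
Carbohydrate = 1248.75 ÷ 4 kcal/g = 312.1875 g.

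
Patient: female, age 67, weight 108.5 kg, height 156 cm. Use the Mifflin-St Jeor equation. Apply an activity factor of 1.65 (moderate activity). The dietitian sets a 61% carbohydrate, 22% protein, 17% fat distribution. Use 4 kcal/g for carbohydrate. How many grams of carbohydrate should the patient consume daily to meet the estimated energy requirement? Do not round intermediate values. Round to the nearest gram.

Mifflin-St Jeor (female): BMR = 10(108.5) + 6.25(156) − 5(67) − 161 = 1085 + 975 − 335 − 161 = 1564 kcal/day.
TEE = 1564 × 1.65 = 2580.6 kcal/day.
Carbohydrate energy = 61% × 2580.6 = 1574.166 kcal.
Carbohydrate = 1574.166 ÷ 4 kcal/g = 393.5415 g.

394 g/day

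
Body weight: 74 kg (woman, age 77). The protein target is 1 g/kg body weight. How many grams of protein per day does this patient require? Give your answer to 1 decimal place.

74.0 g/day

Protein = 1 g/kg × 74 kg = 74 g/day.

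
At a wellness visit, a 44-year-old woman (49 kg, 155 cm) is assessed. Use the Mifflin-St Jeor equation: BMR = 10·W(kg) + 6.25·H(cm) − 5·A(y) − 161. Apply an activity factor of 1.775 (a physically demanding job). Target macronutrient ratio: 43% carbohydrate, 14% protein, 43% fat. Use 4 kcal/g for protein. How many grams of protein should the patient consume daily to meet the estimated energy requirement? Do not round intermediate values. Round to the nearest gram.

67 g/day

Mifflin-St Jeor (female): BMR = 10(49) + 6.25(155) − 5(44) − 161 = 490 + 968.75 − 220 − 161 = 1077.75 kcal/day.
TEE = 1077.75 × 1.775 = 1913.0063 kcal/day.
Protein energy = 14% × 1913.0063 = 267.8209 kcal.
Protein = 267.8209 ÷ 4 kcal/g = 66.9552 g.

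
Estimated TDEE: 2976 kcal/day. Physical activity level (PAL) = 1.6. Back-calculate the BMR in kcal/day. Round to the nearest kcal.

BMR = TEE ÷ activity factor = 2976 ÷ 1.6 = 1860 kcal/day.

1860 kcal/day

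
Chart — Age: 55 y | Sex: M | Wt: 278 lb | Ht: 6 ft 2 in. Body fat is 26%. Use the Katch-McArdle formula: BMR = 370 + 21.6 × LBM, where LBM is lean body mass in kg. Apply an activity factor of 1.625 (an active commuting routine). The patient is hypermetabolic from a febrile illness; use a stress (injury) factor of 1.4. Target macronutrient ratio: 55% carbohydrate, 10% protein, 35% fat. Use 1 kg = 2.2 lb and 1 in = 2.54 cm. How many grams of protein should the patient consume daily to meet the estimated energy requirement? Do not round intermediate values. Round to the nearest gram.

Convert to metric: weight = 278 ÷ 2.2 = 126.3636 kg; height = (6×12 + 2) × 2.54 = 74 × 2.54 = 187.96 cm.
LBM = 126.3636 × (1 − 0.26) = 93.5091 kg. Katch-McArdle: BMR = 370 + 21.6 × 93.5091 = 2389.7964 kcal/day.
TEE = 2389.7964 × 1.625 = 3883.4191 kcal/day.
With stress factor 1.4: 3883.4191 × 1.4 = 5436.7867 kcal/day.
Protein energy = 10% × 5436.7867 = 543.6787 kcal.
Protein = 543.6787 ÷ 4 kcal/g = 135.9197 g.

136 g/day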